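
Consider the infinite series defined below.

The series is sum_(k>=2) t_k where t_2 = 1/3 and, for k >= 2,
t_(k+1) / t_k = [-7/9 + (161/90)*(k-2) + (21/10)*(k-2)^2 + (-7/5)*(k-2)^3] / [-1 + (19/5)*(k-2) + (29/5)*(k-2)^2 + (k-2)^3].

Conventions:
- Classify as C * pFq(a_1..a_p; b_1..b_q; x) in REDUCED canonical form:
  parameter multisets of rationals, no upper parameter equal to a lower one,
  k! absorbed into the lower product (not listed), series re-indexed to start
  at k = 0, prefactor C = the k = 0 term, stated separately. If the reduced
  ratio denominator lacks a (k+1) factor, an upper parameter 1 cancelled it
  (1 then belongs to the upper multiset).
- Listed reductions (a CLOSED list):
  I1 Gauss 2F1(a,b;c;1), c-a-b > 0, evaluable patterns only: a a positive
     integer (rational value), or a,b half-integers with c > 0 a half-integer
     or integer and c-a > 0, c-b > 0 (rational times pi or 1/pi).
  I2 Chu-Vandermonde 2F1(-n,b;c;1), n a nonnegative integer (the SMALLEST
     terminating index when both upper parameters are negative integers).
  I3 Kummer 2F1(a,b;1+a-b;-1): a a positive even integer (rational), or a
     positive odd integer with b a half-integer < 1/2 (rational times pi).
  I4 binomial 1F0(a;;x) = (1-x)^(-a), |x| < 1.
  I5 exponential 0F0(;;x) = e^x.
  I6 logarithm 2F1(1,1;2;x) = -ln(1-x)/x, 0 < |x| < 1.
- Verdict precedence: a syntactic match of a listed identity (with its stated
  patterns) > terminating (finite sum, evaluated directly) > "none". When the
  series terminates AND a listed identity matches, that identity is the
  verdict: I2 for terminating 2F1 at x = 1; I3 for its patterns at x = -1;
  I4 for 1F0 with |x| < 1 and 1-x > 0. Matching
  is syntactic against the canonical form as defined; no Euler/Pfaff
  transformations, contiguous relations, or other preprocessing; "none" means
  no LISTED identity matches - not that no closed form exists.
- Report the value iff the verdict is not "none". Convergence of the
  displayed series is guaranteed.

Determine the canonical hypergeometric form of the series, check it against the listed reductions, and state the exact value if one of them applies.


Key observation: with t_0 = 1/3, the expanded ratio factors over Q; C = 1/3, x = -7/5, roots give parameters.
Step ratio: r(k) = (-7/5) * (k-2) (k-1/3) (k+5/6) / [(k-1/5) (k+5) (k+1)] - rational; roots negated = parameters, x = (-7/5), C = 1/3.

Classification (C = 1/3): 3F2 with upper {-2, -1/3, 5/6}, lower {-1/5, 5}, argument x = -7/5. Verdict: terminating (-2 upstairs). 3 nonzero terms in all; added directly. Value: 7451/11664.


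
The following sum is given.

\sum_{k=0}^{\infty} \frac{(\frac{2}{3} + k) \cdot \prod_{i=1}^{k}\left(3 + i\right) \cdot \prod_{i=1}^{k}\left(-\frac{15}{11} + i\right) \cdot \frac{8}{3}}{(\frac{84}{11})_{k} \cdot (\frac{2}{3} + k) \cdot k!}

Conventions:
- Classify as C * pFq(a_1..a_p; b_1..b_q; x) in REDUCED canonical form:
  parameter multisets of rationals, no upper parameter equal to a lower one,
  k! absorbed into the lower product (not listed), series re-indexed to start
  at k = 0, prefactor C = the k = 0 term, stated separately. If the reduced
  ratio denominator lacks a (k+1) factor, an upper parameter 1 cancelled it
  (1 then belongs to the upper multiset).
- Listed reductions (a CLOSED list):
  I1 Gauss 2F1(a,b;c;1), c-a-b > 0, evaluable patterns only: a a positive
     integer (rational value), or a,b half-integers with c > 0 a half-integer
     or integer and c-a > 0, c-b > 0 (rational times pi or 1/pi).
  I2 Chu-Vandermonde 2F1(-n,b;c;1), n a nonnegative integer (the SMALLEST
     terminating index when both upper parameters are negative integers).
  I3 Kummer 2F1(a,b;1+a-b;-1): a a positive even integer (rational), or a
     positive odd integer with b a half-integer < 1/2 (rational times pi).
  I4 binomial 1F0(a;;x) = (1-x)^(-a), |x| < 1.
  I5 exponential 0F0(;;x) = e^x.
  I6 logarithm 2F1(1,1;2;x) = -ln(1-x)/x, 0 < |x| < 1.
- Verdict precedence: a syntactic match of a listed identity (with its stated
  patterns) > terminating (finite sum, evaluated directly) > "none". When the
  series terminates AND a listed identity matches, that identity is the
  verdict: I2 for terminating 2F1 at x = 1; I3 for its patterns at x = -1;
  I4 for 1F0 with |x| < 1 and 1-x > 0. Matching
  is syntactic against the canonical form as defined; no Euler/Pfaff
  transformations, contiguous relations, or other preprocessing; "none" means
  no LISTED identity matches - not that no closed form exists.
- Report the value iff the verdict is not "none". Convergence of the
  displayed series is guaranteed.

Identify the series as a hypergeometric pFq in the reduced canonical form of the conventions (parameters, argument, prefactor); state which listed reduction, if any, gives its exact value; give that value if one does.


At argument 1: a 2F1 with upper {-\frac{4}{11}, 4}, lower {\frac{84}{11}}, scaled by C = \frac{8}{3}. Verdict at x = 1: the Gauss summation I1 matches (x = 1: the Gamma ratio telescopes since c-a-b = 4 > 0 and a = 4 in Z>0). Sum: \frac{615536}{307461}.

Structural cue: x = 1 and the running product (prefactor 8/3) telescopes to a rising factorial.
Ratio: r(k) = 1 * (k-\frac{4}{11}) (k+4) / [(k+\frac{84}{11}) (k+1)] ; factor over Q: parameters, x = 1, and C = \frac{8}{3}.


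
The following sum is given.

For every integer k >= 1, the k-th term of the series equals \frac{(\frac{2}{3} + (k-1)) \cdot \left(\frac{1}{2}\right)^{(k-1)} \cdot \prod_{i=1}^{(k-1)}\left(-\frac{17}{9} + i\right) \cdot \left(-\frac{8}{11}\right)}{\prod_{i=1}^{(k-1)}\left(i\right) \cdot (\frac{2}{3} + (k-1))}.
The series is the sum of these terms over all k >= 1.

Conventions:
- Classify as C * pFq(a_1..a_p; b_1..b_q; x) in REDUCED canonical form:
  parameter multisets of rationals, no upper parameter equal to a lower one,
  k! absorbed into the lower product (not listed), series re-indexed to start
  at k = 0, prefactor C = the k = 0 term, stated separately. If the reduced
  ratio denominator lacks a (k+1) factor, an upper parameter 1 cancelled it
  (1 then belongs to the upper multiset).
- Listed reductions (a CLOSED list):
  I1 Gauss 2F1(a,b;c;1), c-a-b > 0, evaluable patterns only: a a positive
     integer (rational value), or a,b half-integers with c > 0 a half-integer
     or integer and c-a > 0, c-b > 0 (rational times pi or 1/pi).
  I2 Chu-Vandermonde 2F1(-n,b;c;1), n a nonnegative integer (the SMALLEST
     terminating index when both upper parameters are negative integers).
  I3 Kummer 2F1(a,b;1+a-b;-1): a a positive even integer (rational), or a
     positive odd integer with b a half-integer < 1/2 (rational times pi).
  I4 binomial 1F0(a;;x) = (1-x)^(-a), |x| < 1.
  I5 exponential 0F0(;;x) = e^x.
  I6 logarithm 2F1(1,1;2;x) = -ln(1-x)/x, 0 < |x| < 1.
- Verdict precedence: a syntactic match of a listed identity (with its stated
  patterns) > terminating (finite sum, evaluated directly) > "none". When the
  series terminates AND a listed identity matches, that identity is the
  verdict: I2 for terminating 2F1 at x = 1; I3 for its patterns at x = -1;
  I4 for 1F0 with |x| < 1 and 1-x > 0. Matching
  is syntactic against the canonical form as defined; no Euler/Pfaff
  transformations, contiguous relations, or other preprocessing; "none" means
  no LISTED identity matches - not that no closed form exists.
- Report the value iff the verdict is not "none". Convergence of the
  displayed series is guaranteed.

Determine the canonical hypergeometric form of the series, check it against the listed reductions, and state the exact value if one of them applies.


First insight: x = \frac{1}{2} and the product of the first k integers (C = -8/11, x = 1/2) is k!.
Term ratio: r(k) = \frac{1}{2} * (k-\frac{8}{9}) / [(k+1)] - rational in k. x = \frac{1}{2}; t_0 = -\frac{8}{11}; negate the roots.

At argument \frac{1}{2}: a 1F0 with upper {-\frac{8}{9}}, lower {-}, scaled by C = -\frac{8}{11}. Verdict (x = \frac{1}{2}): binomial (I4) applies (the 1F0 binomial series: exponent 8/9, x = \frac{1}{2}). Value: \left(-\frac{8}{11}\right) \cdot \left(\frac{1}{2}\right)^{\frac{8}{9}}.


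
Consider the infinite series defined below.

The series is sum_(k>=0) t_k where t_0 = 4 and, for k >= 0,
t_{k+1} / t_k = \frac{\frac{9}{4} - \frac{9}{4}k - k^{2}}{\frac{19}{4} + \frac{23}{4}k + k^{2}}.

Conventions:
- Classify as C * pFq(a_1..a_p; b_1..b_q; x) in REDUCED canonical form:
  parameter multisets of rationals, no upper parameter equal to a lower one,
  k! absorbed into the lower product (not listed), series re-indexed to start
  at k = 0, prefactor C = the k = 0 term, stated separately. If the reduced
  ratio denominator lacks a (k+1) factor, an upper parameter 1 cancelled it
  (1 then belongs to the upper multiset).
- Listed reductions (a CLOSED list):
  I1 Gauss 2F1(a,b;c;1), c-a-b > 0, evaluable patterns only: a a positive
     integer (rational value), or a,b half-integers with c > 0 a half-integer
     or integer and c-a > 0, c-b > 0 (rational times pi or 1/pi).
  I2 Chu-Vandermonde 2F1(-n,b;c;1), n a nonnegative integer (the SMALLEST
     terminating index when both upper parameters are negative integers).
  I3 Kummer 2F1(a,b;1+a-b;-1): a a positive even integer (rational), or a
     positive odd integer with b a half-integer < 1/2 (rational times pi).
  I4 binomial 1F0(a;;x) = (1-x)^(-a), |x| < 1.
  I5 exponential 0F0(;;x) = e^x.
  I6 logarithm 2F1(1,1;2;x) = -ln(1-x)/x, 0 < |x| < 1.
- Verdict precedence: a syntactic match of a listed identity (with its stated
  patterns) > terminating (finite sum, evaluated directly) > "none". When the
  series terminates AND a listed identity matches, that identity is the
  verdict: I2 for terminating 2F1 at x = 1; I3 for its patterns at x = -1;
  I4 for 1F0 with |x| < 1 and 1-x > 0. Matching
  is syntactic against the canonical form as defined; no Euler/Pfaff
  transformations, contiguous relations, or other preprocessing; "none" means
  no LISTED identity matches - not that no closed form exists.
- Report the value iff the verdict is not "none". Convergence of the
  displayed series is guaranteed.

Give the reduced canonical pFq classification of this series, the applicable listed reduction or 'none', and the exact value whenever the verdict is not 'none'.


At argument -1: a 2F1 with upper {-\frac{3}{4}, 3}, lower {\frac{19}{4}}, scaled by C = 4. Verdict: none here - no I1-I6 shape fits x = -1 with lower {\frac{19}{4}}.

Key step: t_0 = 4 here, and roots of the ratio polynomials (C = 4) are the negated parameters.
Ratio: r(k) = -1 * (k-\frac{3}{4}) (k+3) / [(k+\frac{19}{4}) (k+1)] - poly over poly, x = -1 from leading terms; C = 4 at k = 0.


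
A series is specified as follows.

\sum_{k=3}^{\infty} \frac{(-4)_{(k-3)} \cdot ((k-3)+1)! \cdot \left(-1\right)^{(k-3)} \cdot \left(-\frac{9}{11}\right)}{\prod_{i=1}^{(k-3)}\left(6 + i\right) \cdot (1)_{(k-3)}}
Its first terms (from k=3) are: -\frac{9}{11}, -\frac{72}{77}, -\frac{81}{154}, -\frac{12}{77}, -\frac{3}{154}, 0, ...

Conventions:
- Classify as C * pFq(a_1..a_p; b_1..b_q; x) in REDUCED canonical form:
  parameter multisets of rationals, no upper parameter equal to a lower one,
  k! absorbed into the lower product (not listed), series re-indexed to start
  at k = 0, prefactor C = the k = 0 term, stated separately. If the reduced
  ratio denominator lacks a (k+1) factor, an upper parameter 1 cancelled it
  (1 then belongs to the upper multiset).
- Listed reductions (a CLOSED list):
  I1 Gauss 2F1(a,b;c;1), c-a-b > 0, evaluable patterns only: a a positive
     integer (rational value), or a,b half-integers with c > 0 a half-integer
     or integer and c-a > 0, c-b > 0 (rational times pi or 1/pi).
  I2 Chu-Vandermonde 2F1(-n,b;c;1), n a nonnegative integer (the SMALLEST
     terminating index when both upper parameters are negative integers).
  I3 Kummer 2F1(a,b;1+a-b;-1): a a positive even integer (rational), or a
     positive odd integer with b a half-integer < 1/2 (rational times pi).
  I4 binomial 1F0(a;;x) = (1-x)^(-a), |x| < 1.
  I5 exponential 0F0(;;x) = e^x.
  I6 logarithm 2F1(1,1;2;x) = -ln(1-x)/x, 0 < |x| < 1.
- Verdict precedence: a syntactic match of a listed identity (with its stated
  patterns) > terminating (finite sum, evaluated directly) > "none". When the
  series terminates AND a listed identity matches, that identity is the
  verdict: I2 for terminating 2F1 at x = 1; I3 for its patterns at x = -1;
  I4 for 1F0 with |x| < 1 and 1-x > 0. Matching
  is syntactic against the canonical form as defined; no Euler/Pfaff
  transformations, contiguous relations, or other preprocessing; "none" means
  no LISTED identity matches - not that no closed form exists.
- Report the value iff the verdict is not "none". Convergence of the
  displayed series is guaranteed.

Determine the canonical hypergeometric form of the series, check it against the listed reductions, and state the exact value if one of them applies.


The series (x = -1) is 2F1: upper {-4, 2}, lower {7}, prefactor -\frac{9}{11}. Verdict: Kummer (I3) matches (x = -1; c = 7 equals 1+a-b for upper {-4, 2}: listed pattern). Hence: -\frac{27}{11}.

The tell: from the first term -\frac{9}{11}: (1)_k (C = -9/11, x = -1) is k! itself.
Adjacent-term ratio: r(k) = -1 * (k-4) (k+2) / [(k+7) (k+1)] - rational in k, leading ratio -1; with t_0 = -\frac{9}{11}, classification follows.


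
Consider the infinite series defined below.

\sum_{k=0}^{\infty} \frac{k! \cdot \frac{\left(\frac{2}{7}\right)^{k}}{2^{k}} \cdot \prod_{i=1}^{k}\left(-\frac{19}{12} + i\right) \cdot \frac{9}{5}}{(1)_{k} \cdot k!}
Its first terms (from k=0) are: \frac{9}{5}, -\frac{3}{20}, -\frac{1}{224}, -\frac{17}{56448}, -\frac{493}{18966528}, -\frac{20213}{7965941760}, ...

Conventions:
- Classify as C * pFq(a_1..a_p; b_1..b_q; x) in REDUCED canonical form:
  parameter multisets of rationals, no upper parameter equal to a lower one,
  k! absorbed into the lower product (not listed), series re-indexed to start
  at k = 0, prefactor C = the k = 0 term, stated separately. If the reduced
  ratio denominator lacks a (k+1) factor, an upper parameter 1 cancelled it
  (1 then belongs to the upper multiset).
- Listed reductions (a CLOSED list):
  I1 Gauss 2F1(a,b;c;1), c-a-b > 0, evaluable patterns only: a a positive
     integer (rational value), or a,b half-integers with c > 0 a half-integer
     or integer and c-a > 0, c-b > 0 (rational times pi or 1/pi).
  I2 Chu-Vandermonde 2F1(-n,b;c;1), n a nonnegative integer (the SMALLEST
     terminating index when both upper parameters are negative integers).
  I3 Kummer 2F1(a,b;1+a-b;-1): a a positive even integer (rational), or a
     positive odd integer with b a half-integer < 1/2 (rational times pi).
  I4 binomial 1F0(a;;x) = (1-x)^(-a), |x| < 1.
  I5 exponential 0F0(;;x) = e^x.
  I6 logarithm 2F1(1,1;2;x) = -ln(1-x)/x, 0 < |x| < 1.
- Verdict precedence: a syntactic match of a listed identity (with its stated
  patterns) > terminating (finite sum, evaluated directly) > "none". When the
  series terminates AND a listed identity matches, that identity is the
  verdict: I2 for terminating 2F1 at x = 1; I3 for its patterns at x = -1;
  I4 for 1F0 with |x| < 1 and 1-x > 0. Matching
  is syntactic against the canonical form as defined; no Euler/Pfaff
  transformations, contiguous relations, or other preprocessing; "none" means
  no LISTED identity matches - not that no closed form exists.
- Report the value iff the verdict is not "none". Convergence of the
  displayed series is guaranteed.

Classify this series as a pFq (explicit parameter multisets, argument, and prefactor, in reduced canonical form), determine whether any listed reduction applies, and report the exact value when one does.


Classification (C = \frac{9}{5}): 1F0 with upper {-\frac{7}{12}}, lower {-}, argument x = \frac{1}{7}. Verdict at x = \frac{1}{7}: binomial (I4) matches (the 1F0 binomial series: exponent 7/12, x = \frac{1}{7}). Its exact value is \frac{9}{5} \cdot \left(\frac{6}{7}\right)^{\frac{7}{12}}.

Structural cue: from the first term \frac{9}{5}: the two k-th powers (C = 9/5) combine into one argument.
Term ratio: r(k) = \frac{1}{7} * (k-\frac{7}{12}) / [(k+1)] - poly over poly, x = \frac{1}{7} from leading terms; C = \frac{9}{5} at k = 0.


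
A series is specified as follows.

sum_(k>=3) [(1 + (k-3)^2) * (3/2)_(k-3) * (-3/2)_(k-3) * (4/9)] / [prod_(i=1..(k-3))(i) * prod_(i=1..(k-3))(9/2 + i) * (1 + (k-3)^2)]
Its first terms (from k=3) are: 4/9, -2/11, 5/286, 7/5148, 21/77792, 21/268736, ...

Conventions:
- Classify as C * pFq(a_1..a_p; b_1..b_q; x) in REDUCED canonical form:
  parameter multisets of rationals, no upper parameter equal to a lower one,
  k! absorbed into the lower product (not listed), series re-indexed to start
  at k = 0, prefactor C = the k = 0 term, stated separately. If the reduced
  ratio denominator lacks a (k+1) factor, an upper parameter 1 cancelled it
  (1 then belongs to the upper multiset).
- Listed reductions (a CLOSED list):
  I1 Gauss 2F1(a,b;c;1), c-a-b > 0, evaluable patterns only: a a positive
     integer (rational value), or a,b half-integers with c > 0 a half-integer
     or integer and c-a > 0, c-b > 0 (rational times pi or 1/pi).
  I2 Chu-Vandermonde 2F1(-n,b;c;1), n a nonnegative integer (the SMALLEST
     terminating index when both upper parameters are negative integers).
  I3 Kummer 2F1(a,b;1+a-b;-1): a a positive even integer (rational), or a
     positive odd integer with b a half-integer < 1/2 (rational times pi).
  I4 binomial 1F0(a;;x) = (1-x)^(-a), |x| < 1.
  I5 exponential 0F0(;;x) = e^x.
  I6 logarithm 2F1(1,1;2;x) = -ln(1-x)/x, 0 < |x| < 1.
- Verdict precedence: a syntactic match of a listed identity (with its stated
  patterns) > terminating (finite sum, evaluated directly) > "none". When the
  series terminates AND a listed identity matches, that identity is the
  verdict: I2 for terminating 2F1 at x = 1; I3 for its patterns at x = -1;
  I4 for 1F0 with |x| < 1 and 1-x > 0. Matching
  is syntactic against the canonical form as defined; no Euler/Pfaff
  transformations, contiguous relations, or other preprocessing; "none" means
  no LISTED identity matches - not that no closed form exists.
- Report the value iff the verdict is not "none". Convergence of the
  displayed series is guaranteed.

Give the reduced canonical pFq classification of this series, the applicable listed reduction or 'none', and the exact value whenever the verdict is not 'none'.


x = 1 here; the reduced form reads 2F1, upper {-3/2, 3/2}, lower {11/2}, C = 4/9. Verdict: Gauss (I1, half-integer pattern) fires (x = 1; upper {-3/2, 3/2} half-integers, c = 11/2 in the evaluable pattern). Value: (735/8192) * pi.

Key step: from the first term 4/9: the lower running product (prefactor 4/9) is a rising factorial.
Consecutive-term ratio: r(k) = 1 * (k-3/2) (k+3/2) / [(k+11/2) (k+1)] - rational; roots negated = parameters, x = 1, C = 4/9.


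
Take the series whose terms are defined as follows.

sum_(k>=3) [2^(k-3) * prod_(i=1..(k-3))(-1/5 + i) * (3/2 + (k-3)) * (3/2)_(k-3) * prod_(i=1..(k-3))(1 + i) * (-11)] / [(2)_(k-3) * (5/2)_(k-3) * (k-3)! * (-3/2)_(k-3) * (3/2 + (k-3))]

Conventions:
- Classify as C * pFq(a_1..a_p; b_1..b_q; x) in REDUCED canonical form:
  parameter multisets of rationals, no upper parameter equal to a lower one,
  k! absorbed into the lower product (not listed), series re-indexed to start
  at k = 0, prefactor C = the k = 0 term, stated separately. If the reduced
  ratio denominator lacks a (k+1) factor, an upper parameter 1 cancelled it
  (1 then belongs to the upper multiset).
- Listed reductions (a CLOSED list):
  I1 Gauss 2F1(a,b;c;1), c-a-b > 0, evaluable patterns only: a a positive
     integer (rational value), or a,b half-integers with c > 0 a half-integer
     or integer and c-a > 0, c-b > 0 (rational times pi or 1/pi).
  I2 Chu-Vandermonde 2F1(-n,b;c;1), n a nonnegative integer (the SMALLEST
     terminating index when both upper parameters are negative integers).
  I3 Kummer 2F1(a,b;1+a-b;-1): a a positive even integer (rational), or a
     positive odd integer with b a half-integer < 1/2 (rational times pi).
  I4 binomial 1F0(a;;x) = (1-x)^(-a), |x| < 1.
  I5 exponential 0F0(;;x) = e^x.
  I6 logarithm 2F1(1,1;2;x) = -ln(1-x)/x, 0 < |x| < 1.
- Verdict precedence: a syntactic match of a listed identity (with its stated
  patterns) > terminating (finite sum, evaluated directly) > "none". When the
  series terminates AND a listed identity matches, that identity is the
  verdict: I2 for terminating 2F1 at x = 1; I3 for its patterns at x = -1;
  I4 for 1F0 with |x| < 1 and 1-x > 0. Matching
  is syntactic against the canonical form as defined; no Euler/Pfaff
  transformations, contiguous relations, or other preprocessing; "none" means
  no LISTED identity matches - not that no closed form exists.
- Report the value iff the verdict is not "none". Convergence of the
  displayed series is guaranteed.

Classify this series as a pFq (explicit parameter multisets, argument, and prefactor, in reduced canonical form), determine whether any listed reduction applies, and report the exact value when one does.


First insight: from the first term -11: the parameter 2 appears in both the upper and lower lists and cancels (alongside the other common factor).
Adjacent-term ratio: r(k) = 2 * (k+4/5) (k+3/2) / [(k-3/2) (k+5/2) (k+1)] ; factor over Q: parameters, x = 2, and C = -11.

The series (x = 2) is 2F2: upper {4/5, 3/2}, lower {-3/2, 5/2}, prefactor -11. Verdict: none (x = 2): each listed identity misses the multisets {4/5, 3/2} ; {-3/2, 5/2}.


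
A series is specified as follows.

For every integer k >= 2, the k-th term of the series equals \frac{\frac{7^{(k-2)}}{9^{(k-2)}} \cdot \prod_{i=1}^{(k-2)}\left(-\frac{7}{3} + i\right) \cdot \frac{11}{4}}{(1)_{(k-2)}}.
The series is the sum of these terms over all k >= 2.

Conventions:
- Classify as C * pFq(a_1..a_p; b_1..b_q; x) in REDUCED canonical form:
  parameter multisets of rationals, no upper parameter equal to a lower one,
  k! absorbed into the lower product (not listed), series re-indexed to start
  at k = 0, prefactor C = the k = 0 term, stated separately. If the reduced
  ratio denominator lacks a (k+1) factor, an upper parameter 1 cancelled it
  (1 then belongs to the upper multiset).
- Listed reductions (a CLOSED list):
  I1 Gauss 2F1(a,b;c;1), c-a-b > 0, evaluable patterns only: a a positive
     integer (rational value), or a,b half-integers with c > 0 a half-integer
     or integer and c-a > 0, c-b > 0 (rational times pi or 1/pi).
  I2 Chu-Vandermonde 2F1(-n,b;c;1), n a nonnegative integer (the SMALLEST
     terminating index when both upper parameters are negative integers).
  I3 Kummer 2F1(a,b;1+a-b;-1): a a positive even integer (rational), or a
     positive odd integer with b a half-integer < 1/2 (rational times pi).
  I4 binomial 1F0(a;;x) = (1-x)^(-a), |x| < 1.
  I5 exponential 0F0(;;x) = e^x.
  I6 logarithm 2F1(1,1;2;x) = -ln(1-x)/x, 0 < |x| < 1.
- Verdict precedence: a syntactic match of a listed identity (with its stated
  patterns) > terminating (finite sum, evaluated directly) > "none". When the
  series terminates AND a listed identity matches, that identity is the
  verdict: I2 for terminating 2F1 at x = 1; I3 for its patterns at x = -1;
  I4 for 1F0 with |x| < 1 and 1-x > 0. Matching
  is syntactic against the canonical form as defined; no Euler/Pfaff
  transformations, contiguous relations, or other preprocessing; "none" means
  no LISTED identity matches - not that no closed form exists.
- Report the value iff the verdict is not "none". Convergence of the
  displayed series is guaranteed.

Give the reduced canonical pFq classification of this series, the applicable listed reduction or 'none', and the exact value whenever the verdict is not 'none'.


At argument \frac{7}{9}: a 1F0 with upper {-\frac{4}{3}}, lower {-}, scaled by C = \frac{11}{4}. Verdict: the binomial series (I4) applies (the 1F0 binomial series: exponent 4/3, x = \frac{7}{9}). Hence: \frac{11}{4} \cdot \left(\frac{2}{9}\right)^{\frac{4}{3}}.

Key observation: t_0 = \frac{11}{4} here, and the running product (C = 11/4, x = 7/9) telescopes to a rising factorial.
Consecutive-term ratio: r(k) = \frac{7}{9} * (k-\frac{4}{3}) / [(k+1)] - poly over poly, x = \frac{7}{9} from leading terms; C = \frac{11}{4} at k = 0.


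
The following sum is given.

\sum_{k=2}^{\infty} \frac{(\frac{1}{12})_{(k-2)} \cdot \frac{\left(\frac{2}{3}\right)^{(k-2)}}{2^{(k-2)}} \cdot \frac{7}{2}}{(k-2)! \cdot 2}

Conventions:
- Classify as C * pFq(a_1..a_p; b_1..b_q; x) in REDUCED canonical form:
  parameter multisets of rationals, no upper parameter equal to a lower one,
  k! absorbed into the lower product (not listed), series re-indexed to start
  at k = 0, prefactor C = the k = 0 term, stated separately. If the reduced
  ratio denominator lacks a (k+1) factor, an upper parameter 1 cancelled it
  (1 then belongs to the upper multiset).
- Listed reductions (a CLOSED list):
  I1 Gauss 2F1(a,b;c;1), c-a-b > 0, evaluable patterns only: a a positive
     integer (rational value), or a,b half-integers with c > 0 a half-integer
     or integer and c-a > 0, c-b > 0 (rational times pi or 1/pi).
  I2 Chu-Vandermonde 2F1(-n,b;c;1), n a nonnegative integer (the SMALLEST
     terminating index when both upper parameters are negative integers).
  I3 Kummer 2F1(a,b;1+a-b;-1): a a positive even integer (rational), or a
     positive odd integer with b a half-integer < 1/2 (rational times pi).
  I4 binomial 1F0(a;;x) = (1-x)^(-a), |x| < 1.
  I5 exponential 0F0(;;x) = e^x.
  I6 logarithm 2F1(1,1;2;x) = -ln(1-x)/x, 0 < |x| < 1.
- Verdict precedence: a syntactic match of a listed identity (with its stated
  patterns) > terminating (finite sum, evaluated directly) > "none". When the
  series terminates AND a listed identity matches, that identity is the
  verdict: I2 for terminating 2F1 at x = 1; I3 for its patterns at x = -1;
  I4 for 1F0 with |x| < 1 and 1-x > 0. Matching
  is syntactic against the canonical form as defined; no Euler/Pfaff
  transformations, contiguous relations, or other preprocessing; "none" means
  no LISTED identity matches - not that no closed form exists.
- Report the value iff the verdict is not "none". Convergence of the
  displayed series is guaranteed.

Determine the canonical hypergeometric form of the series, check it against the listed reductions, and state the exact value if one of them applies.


This is \frac{7}{4} * 1F0(\frac{1}{12}; -; \frac{1}{3}) in reduced canonical form. Verdict (x = \frac{1}{3}): the binomial series (I4) applies (the 1F0 binomial series: exponent -1/12, x = \frac{1}{3}). Its exact value is \frac{7}{4} \cdot \left(\frac{2}{3}\right)^{-\frac{1}{12}}.

The tell: with t_0 = \frac{7}{4}, the constant factors (prefactor 7/4) combine into one prefactor.
Term ratio: r(k) = \frac{1}{3} * (k+\frac{1}{12}) / [(k+1)] - rational in k. x = \frac{1}{3}; t_0 = \frac{7}{4}; negate the roots.


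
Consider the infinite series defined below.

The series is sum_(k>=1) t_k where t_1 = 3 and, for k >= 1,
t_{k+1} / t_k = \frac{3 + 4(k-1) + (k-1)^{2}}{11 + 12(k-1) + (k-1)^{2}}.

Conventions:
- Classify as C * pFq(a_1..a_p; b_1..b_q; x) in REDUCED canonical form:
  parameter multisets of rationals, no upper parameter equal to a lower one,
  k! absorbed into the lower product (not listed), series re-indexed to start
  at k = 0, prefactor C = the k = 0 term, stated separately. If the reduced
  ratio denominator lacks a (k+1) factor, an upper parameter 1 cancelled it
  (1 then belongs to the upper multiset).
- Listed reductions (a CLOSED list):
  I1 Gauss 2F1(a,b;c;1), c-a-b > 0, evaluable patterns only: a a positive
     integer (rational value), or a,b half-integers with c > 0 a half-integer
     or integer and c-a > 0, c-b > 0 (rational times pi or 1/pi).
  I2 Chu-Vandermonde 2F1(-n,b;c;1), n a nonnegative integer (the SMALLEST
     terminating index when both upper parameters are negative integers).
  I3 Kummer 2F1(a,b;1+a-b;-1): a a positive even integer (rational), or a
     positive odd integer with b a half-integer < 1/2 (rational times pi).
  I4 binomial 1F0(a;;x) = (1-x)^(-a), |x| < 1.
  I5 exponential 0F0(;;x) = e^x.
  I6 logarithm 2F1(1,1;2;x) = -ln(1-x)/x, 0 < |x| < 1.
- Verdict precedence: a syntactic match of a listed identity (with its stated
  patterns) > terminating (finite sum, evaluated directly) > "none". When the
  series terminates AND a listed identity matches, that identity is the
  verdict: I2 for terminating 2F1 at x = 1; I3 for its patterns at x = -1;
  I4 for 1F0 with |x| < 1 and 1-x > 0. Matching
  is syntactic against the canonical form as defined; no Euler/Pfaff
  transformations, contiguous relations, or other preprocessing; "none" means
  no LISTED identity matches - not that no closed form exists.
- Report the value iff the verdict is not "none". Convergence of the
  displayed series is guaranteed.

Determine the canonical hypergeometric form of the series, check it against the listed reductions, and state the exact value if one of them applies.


Key observation: t_0 being 3, factor the ratio over Q (C = 3): negated roots = parameters.
Step ratio: r(k) = 1 * (k+1) (k+3) / [(k+11) (k+1)] - rational in k. x = 1; t_0 = 3; negate the roots.

Classification (C = 3): 2F1 with upper {1, 3}, lower {11}, argument x = 1. Verdict at x = 1: Gauss's theorem (I1) matches (x = 1: the Gamma ratio telescopes since c-a-b = 7 > 0 and a = 1 in Z>0). Its exact value is \frac{30}{7}.


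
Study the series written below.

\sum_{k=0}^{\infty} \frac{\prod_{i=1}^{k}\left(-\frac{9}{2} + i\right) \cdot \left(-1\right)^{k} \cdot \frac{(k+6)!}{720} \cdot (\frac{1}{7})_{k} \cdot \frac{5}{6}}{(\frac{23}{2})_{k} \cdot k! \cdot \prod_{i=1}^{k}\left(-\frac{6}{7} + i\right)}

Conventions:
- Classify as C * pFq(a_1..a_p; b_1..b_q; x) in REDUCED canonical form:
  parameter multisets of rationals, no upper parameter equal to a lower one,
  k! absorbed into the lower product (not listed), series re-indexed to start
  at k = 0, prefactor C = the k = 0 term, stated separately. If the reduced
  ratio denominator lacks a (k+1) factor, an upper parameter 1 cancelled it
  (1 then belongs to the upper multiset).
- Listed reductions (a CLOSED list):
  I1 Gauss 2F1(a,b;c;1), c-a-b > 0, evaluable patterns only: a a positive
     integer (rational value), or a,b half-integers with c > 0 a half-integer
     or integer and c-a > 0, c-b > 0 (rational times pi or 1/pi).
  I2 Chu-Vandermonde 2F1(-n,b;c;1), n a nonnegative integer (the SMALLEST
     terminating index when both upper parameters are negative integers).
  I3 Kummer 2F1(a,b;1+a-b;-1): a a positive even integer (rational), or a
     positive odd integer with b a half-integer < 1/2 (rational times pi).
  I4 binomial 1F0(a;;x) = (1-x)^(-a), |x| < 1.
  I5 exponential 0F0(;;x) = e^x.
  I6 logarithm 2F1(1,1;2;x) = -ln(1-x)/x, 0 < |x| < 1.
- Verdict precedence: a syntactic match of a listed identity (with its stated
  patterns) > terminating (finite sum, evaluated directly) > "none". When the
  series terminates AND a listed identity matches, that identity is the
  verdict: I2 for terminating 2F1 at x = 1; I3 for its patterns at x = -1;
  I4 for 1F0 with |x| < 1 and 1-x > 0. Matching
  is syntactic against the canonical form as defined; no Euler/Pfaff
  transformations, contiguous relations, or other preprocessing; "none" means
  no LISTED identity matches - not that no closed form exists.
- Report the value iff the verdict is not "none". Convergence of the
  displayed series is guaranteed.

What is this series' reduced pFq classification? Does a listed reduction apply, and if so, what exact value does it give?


The series (x = -1) is 2F1: upper {-\frac{7}{2}, 7}, lower {\frac{23}{2}}, prefactor \frac{5}{6}. Verdict (x = -1): Kummer's theorem (I3) applies (x = -1; c = \frac{23}{2} equals 1+a-b for upper {-\frac{7}{2}, 7}: listed pattern). Sum: \frac{24249225}{16777216} \cdot \pi.

Key step: x = -1 and the lower running product (prefactor 5/6) is a rising factorial.
Ratio: r(k) = -1 * (k-\frac{7}{2}) (k+7) / [(k+\frac{23}{2}) (k+1)] - rational in k, leading ratio -1; with t_0 = \frac{5}{6}, classification follows.


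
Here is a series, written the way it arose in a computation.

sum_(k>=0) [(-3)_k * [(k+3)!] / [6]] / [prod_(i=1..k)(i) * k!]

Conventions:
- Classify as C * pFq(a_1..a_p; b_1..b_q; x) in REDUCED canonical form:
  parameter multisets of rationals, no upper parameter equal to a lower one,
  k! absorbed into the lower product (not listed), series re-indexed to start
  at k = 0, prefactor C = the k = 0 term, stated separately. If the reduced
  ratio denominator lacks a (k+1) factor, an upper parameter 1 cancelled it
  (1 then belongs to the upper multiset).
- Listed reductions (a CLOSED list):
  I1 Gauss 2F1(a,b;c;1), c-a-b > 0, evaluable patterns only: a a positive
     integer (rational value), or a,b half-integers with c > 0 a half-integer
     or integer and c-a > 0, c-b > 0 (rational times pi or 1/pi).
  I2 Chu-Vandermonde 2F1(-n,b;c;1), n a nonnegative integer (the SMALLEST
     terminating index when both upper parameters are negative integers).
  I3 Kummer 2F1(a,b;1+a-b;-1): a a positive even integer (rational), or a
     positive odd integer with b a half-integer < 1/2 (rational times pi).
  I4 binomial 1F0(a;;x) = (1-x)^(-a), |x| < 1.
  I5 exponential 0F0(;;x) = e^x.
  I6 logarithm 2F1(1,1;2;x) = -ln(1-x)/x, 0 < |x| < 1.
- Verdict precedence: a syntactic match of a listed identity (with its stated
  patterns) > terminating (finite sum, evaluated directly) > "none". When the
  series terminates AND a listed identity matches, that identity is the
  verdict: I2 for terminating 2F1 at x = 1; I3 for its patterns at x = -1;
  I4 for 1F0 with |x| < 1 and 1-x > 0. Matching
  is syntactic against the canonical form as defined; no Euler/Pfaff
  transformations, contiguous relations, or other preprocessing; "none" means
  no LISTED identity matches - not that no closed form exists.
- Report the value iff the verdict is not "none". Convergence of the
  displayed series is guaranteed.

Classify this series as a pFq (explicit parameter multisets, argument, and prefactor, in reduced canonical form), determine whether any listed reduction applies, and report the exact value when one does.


The series (x = 1) is 2F1: upper {-3, 4}, lower {1}, prefactor 1. Verdict: Chu-Vandermonde (I2) fires (terminating 2F1 at x = 1 with n = 3, b = 4, c = 1). Its exact value is -1.

Key observation: with t_0 = 1, the product of the first k integers (prefactor 1) is k!.
Adjacent-term ratio: r(k) = 1 * (k-3) (k+4) / [(k+1) (k+1)] ; factor over Q: parameters, x = 1, and C = 1.


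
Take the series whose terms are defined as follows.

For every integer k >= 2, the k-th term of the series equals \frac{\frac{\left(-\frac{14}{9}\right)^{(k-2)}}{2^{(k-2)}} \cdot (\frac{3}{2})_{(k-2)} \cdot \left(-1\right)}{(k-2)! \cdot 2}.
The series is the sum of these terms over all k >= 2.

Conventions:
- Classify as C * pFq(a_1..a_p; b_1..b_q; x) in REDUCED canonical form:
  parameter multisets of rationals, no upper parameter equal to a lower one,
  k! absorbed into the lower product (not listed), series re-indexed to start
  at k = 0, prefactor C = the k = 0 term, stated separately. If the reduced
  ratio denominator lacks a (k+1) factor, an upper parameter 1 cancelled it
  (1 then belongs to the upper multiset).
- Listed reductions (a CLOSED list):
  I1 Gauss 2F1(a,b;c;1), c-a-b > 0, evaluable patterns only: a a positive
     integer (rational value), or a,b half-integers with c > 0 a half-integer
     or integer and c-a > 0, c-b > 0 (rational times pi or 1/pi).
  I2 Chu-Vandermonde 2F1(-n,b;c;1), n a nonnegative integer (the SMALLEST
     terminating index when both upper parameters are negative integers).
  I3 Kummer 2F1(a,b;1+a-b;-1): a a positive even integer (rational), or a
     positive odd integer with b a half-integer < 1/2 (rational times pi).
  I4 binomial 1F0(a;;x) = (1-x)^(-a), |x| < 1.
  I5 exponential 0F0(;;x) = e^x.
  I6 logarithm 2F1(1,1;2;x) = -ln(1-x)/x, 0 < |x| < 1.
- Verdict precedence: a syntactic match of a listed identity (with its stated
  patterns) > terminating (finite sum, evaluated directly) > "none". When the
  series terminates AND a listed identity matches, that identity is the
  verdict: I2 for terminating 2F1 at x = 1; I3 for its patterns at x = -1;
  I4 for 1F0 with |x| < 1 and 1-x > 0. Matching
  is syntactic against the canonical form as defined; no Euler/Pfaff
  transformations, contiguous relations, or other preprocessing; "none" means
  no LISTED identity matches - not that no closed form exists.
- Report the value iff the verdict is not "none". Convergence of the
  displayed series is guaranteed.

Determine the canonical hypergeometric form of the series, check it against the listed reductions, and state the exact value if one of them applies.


Key step: t_0 = -\frac{1}{2} here, and the two k-th powers (C = -1/2, x = -7/9) combine into one argument.
Ratio: r(k) = -\frac{7}{9} * (k+\frac{3}{2}) / [(k+1)] - rational in k. x = -\frac{7}{9}; t_0 = -\frac{1}{2}; negate the roots.

Prefactor -\frac{1}{2}, argument -\frac{7}{9}: 1F0 with upper {\frac{3}{2}} over lower {-}. Verdict (x = -\frac{7}{9}): the I4 binomial reduction applies (the 1F0 binomial series: exponent -3/2, x = -\frac{7}{9}). Its exact value is \left(-\frac{1}{2}\right) \cdot \left(\frac{16}{9}\right)^{-\frac{3}{2}}.


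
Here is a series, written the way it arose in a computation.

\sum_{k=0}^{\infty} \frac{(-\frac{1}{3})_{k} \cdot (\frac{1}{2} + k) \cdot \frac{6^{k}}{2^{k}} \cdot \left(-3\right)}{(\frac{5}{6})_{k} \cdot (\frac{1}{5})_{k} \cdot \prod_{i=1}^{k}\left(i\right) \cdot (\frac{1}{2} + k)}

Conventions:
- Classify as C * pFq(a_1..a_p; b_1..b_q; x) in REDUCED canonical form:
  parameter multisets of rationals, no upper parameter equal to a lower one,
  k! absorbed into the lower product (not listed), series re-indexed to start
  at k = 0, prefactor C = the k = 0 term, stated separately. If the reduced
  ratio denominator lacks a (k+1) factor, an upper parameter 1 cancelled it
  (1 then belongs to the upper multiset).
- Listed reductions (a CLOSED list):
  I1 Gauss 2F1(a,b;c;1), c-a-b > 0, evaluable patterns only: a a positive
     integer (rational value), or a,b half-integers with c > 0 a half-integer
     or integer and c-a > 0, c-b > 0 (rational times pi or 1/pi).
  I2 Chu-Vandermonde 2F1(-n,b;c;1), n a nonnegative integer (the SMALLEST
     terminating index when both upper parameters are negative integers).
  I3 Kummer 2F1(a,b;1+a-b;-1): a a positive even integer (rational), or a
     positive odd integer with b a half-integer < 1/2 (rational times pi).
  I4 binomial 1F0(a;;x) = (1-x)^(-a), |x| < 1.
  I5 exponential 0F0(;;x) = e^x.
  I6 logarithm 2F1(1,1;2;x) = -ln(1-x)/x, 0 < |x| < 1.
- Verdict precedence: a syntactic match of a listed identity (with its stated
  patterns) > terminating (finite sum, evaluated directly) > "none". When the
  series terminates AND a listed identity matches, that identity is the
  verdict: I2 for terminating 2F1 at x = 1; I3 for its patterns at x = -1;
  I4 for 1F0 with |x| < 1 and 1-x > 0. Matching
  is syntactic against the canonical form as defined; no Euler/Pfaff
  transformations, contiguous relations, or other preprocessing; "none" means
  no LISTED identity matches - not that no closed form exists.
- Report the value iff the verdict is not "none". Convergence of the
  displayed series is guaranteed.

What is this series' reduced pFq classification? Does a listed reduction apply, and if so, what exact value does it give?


This is -3 * 1F2(-\frac{1}{3}; \frac{1}{5}, \frac{5}{6}; 3) in reduced canonical form. Verdict: no listed reduction: x = 3 and upper {-\frac{1}{3}} fail every I1-I6 pattern.

Key observation: from the first term -3: the two k-th powers (C = -3, x = 3) combine into one argument.
Ratio: r(k) = 3 * (k-\frac{1}{3}) / [(k+\frac{1}{5}) (k+\frac{5}{6}) (k+1)] - rational in k. x = 3; t_0 = -3; negate the roots.


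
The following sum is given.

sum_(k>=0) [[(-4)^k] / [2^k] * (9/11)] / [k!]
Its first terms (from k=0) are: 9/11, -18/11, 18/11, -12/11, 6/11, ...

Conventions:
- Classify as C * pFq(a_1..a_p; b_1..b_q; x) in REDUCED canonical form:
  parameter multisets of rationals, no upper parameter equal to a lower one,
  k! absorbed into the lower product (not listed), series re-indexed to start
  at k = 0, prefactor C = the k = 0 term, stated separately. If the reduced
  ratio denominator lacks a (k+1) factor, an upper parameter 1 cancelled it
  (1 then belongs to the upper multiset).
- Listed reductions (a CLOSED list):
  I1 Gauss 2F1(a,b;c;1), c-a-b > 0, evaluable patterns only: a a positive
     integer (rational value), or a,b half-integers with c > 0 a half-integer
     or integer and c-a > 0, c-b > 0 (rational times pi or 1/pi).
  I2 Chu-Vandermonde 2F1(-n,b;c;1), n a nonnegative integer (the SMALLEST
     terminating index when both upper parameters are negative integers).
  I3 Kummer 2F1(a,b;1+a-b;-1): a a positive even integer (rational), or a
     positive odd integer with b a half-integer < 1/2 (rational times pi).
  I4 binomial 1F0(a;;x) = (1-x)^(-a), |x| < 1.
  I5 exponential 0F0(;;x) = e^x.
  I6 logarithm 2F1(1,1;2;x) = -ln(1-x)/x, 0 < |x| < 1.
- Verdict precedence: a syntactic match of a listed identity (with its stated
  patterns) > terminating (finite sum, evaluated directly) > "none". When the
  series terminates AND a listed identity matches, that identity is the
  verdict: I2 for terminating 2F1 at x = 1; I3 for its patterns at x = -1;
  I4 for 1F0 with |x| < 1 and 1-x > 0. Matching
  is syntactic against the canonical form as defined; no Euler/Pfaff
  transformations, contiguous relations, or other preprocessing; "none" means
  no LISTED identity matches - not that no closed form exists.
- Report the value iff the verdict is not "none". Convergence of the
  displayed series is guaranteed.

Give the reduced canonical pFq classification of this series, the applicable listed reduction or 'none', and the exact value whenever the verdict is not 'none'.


Prefactor 9/11, argument -2: 0F0 with upper {-} over lower {-}. Verdict (x = -2): the exponential series (I5) applies (the 0F0 exponential series at x = -2). Sum: (9/11) * e^(-2).

First insight: with t_0 = 9/11, the two k-th powers (prefactor 9/11) combine into one argument.
Consecutive-term ratio: r(k) = (-2) * 1 / [(k+1)] - rational; roots negated = parameters, x = (-2), C = 9/11.
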